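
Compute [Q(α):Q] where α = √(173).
[Q(α):Q] = 2

[Q(α):Q] equals the degree of the minimal polynomial of α. Here α^2 = 173 and x^2 - 173 is irreducible (d = 173 is squarefree, ≠ 1, hence not a square), so deg(m_α) = 2. Thus [Q(α):Q] = 2.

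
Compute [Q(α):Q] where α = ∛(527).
[Q(α):Q] = 3

The minimal polynomial of α is x^3 - 527, irreducible over Q since 527 is not a perfect cube (so x^3 - 527 has no rational root). Hence [Q(α):Q] = deg(m_α) = 3.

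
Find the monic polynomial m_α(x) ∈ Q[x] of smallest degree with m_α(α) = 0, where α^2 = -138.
m_α(x) = x^2 + 138

α satisfies α^2 + 138 = 0, so x^2 + 138 annihilates α. Since d = -138 is squarefree and ≠ 1, it is not a perfect square in Q, so x^2 + 138 has no rational root and is therefore irreducible over Q (a degree-2 polynomial over a field is irreducible iff it has no root). Hence m_α(x) = x^2 + 138.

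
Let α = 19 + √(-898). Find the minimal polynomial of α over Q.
m_α(x) = x^2 - 38x + 1259

From α - 19 = √(-898), squaring gives (α - 19)^2 = -898, i.e. α^2 - 38α + 361 = -898, so α^2 - 38α + 1259 = 0. The discriminant of x^2 - 38x + 1259 is (-38)^2 - 4·(1259) = 1444 - 5036 = -3592, and 4·(-898) is not a perfect square in Q since -898 is squarefree and ≠ 1. Hence x^2 - 38x + 1259 is irreducible over Q and is the minimal polynomial of α.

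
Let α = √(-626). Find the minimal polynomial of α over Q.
m_α(x) = x^2 + 626

α satisfies α^2 + 626 = 0, so x^2 + 626 annihilates α. Since d = -626 is squarefree and ≠ 1, it is not a perfect square in Q, so x^2 + 626 has no rational root and is therefore irreducible over Q (a degree-2 polynomial over a field is irreducible iff it has no root). Hence m_α(x) = x^2 + 626.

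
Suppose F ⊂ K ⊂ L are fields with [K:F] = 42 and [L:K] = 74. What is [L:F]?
[L:F] = 3108

The tower law says that for any tower of field extensions F ⊂ K ⊂ L with finite degrees, [L:F] = [L:K] · [K:F]. Here this gives [L:F] = 74 · 42 = 3108.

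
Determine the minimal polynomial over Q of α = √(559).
m_α(x) = x^2 - 559

α satisfies α^2 - 559 = 0, so x^2 - 559 annihilates α. Since d = 559 is squarefree and ≠ 1, it is not a perfect square in Q, so x^2 - 559 has no rational root and is therefore irreducible over Q (a degree-2 polynomial over a field is irreducible iff it has no root). Hence m_α(x) = x^2 - 559.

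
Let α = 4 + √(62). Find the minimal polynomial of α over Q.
m_α(x) = x^2 - 8x - 46

From α - 4 = √(62), squaring gives (α - 4)^2 = 62, i.e. α^2 - 8α + 16 = 62, so α^2 - 8α - 46 = 0. The discriminant of x^2 - 8x - 46 is (-8)^2 - 4·(-46) = 64 + 184 = 248, and 4·(62) is not a perfect square in Q since 62 is squarefree and ≠ 1. Hence x^2 - 8x - 46 is irreducible over Q and is the minimal polynomial of α.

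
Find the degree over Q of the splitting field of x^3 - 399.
[K : Q] = 6

The roots of x^3 - 399 are ∛399, ω∛399, ω^2∛399 where ω = e^(2πi/3) is a primitive cube root of unity, so K = Q(∛399, ω). Now [Q(∛399):Q] = 3 (since 399 is not a perfect cube, x^3 - 399 is irreducible) and [Q(ω):Q] = 2. Both 2 and 3 divide [K:Q], and [K:Q] ≤ 3·2 = 6, so [K:Q] = 6. (Equivalently: Q(∛399) ⊂ R but ω ∉ R, so [K : Q(∛399)] = 2.)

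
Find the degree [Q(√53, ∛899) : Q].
[Q(√53, ∛899) : Q] = 6

Let L = Q(√53, ∛899). Since Q(√53) ⊂ L and [Q(√53):Q] = 2, the tower law gives 2 | [L:Q]. Likewise Q(∛899) ⊂ L with [Q(∛899):Q] = 3 (because 899 is not a perfect cube), so 3 | [L:Q]. As gcd(2,3) = 1, [L:Q] is divisible by 6. Conversely L is generated over Q by √53 and ∛899, so [L:Q] ≤ 2·3 = 6. Therefore [Q(√53, ∛899) : Q] = 6.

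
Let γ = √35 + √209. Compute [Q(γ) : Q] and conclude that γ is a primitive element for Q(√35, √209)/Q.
[Q(γ) : Q] = 4 (equivalently, Q(γ) = Q(√35, √209))

Obviously Q(γ) ⊆ Q(√35, √209), and [Q(√35, √209):Q] = 4 (since 35, 209 are distinct squarefree integers > 1 with 7315 not a perfect square). To show equality we compute the minimal polynomial of γ. From γ = √35 + √209: γ^2 = 35 + 2√(7315) + 209 = 244 + 2√(7315), so γ^2 - 244 = 2√(7315); squaring, (γ^2 - 244)^2 = 4·7315, i.e. γ^4 - 488γ^2 + 59536 - 29260 = 0, i.e. γ^4 - 488γ^2 + 30276 = 0. So γ is a root of x^4 - 488x^2 + 30276. This polynomial is irreducible over Q: it has no rational root (each ±√35 ± √209 is irrational), and any factorization into two quadratics over Q would force √(7315) ∈ Q (pairing opposite roots) or √35, √209 ∈ Q (other pairings), all impossible. Hence [Q(γ):Q] = 4 = [Q(√35, √209):Q], so Q(γ) = Q(√35, √209).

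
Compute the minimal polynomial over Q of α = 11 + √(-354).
m_α(x) = x^2 - 22x + 475

From α - 11 = √(-354), squaring gives (α - 11)^2 = -354, i.e. α^2 - 22α + 121 = -354, so α^2 - 22α + 475 = 0. The discriminant of x^2 - 22x + 475 is (-22)^2 - 4·(475) = 484 - 1900 = -1416, and 4·(-354) is not a perfect square in Q since -354 is squarefree and ≠ 1. Hence x^2 - 22x + 475 is irreducible over Q and is the minimal polynomial of α.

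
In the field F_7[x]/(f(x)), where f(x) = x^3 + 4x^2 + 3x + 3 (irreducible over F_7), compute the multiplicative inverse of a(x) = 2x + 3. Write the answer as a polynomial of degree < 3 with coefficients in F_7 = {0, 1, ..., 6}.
a(x)^(-1) ≡ 2x^2 + 5x + 2 (mod f(x))

Since f is irreducible over F_7, F_7[x]/(f) is a field and a(x) ≠ 0 has an inverse. Apply the extended Euclidean algorithm to f(x) and a(x) in F_7[x]: f(x) = (4x^2 + 3x + 4)·a(x) + (5). The last nonzero remainder is the constant 5 = gcd(f, a) in F_7. Back-substituting through the division chain expresses 5 = s(x)·a(x) + t(x)·f(x) with s(x) ≡ 3x^2 + 4x + 3 (mod f), so (3x^2 + 4x + 3)·a(x) ≡ 5 (mod f). Multiplying by 5^(-1) ≡ 3 in F_7 gives a(x)^(-1) ≡ 3·(3x^2 + 4x + 3) ≡ 2x^2 + 5x + 2 (mod f). Check: (2x + 3)·(2x^2 + 5x + 2) = 4x^3 + 2x^2 + 5x + 6 ≡ 1 (mod x^3 + 4x^2 + 3x + 3).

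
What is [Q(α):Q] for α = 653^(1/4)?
[Q(α):Q] = 4

α is a root of x^4 - 653. By Eisenstein's criterion at the prime p = 653 (which divides the constant term 653 but p^2 = 426409 does not, since 653 is squarefree), x^4 - 653 is irreducible over Q. Hence [Q(α):Q] = 4.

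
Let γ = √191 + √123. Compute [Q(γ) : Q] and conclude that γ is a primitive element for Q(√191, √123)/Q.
[Q(γ) : Q] = 4 (equivalently, Q(γ) = Q(√191, √123))

Obviously Q(γ) ⊆ Q(√191, √123), and [Q(√191, √123):Q] = 4 (since 191, 123 are distinct squarefree integers > 1 with 23493 not a perfect square). To show equality we compute the minimal polynomial of γ. From γ = √191 + √123: γ^2 = 191 + 2√(23493) + 123 = 314 + 2√(23493), so γ^2 - 314 = 2√(23493); squaring, (γ^2 - 314)^2 = 4·23493, i.e. γ^4 - 628γ^2 + 98596 - 93972 = 0, i.e. γ^4 - 628γ^2 + 4624 = 0. So γ is a root of x^4 - 628x^2 + 4624. This polynomial is irreducible over Q: it has no rational root (each ±√191 ± √123 is irrational), and any factorization into two quadratics over Q would force √(23493) ∈ Q (pairing opposite roots) or √191, √123 ∈ Q (other pairings), all impossible. Hence [Q(γ):Q] = 4 = [Q(√191, √123):Q], so Q(γ) = Q(√191, √123).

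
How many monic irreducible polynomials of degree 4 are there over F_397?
There are 6210109818 monic irreducible polynomials of degree 4 over F_397

Each element of F_{397^4} that lies in no proper subfield is a root of exactly one monic irreducible of degree 4 over F_397, and each such polynomial has 4 distinct roots in F_{397^4}. By Möbius inversion the count is N_397(4) = (1/4) Σ_{d|4} μ(4/d) · 397^d = (1/4)(μ(4)·397^1 + μ(2)·397^2 + μ(1)·397^4) = 24840439272/4 = 6210109818.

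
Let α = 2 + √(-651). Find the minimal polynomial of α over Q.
m_α(x) = x^2 - 4x + 655

From α - 2 = √(-651), squaring gives (α - 2)^2 = -651, i.e. α^2 - 4α + 4 = -651, so α^2 - 4α + 655 = 0. The discriminant of x^2 - 4x + 655 is (-4)^2 - 4·(655) = 16 - 2620 = -2604, and 4·(-651) is not a perfect square in Q since -651 is squarefree and ≠ 1. Hence x^2 - 4x + 655 is irreducible over Q and is the minimal polynomial of α.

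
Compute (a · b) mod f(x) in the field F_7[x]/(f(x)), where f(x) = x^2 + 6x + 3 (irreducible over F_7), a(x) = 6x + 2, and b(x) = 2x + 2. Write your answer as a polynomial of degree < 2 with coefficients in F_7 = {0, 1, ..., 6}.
a · b ≡ 3 (mod f(x))

Multiply in F_7[x]: a(x)·b(x) = (6x + 2)·(2x + 2) = 5x^2 + 2x + 4. This has degree ≥ 2, so divide by f(x) over F_7: 5x^2 + 2x + 4 = (5)·(x^2 + 6x + 3) + (3). Hence a·b ≡ 3 (mod f). (F_7[x]/(f) is a field with 7^2 = 49 elements since f is irreducible of degree 2.)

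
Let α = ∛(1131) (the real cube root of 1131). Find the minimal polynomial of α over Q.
m_α(x) = x^3 - 1131

α satisfies α^3 = 1131, so x^3 - 1131 annihilates α. By the rational root test, a rational root p/q (in lowest terms) of x^3 - 1131 would satisfy p^3 = 1131 q^3, forcing q = 1 and p^3 = 1131; but 1131 is not a perfect cube, contradiction. A monic cubic over Q with no rational root is irreducible (any nontrivial factorization would include a linear factor). Hence x^3 - 1131 is the minimal polynomial of α, and in particular [Q(α):Q] = 3.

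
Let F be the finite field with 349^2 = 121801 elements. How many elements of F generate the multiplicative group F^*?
There are φ(121800) = 26880 primitive elements

F_q^* is cyclic of order q - 1 = 121800. A cyclic group of order m has exactly φ(m) generators. Here m = 121800 = 2^3 · 3 · 5^2 · 7 · 29, so the number of primitive elements is φ(121800) = 26880.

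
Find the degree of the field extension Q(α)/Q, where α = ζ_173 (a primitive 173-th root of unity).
[Q(α):Q] = 172

The minimal polynomial of ζ_173 over Q is the 173-th cyclotomic polynomial Φ_173(x), which is irreducible over Q and has degree φ(173) = 172. Hence [Q(α):Q] = φ(173) = 172.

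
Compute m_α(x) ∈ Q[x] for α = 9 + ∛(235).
m_α(x) = x^3 - 27x^2 + 243x - 964

Set β = α - 9 = ∛(235), so β^3 = 235. Then (α - 9)^3 - 235 = 0, i.e. α is a root of g(x) = (x - 9)^3 - 235 = x^3 - 27x^2 + 243x - 964. Since g(x) = h(x - 9) where h(x) = x^3 - 235, and h is irreducible over Q (because 235 is not a perfect cube, so h has no rational root, and a monic cubic with no rational root is irreducible), g is also irreducible (irreducibility is preserved under the substitution x → x - 9). Hence m_α(x) = x^3 - 27x^2 + 243x - 964.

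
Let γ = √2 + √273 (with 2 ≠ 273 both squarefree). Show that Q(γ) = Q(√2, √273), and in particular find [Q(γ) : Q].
[Q(γ) : Q] = 4 (equivalently, Q(γ) = Q(√2, √273))

Obviously Q(γ) ⊆ Q(√2, √273), and [Q(√2, √273):Q] = 4 (since 2, 273 are distinct squarefree integers > 1 with 546 not a perfect square). To show equality we compute the minimal polynomial of γ. From γ = √2 + √273: γ^2 = 2 + 2√(546) + 273 = 275 + 2√(546), so γ^2 - 275 = 2√(546); squaring, (γ^2 - 275)^2 = 4·546, i.e. γ^4 - 550γ^2 + 75625 - 2184 = 0, i.e. γ^4 - 550γ^2 + 73441 = 0. So γ is a root of x^4 - 550x^2 + 73441. This polynomial is irreducible over Q: it has no rational root (each ±√2 ± √273 is irrational), and any factorization into two quadratics over Q would force √(546) ∈ Q (pairing opposite roots) or √2, √273 ∈ Q (other pairings), all impossible. Hence [Q(γ):Q] = 4 = [Q(√2, √273):Q], so Q(γ) = Q(√2, √273).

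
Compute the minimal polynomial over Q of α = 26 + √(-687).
m_α(x) = x^2 - 52x + 1363

From α - 26 = √(-687), squaring gives (α - 26)^2 = -687, i.e. α^2 - 52α + 676 = -687, so α^2 - 52α + 1363 = 0. The discriminant of x^2 - 52x + 1363 is (-52)^2 - 4·(1363) = 2704 - 5452 = -2748, and 4·(-687) is not a perfect square in Q since -687 is squarefree and ≠ 1. Hence x^2 - 52x + 1363 is irreducible over Q and is the minimal polynomial of α.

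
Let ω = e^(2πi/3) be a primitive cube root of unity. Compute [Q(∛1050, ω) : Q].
[Q(∛1050, ω) : Q] = 6

[Q(∛1050):Q] = 3 (min poly x^3 - 1050, irreducible since 1050 is not a perfect cube). [Q(ω):Q] = 2 (min poly x^2 + x + 1). Since Q(∛1050) ⊂ R and ω ∉ R, we have ω ∉ Q(∛1050), so x^2 + x + 1 remains irreducible over Q(∛1050) and [Q(∛1050, ω) : Q(∛1050)] = 2. By the tower law, [Q(∛1050, ω) : Q] = 3 · 2 = 6. (In fact Q(∛1050, ω) is the splitting field of x^3 - 1050 over Q.)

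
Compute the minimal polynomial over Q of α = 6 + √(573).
m_α(x) = x^2 - 12x - 537

From α - 6 = √(573), squaring gives (α - 6)^2 = 573, i.e. α^2 - 12α + 36 = 573, so α^2 - 12α - 537 = 0. The discriminant of x^2 - 12x - 537 is (-12)^2 - 4·(-537) = 144 + 2148 = 2292, and 4·(573) is not a perfect square in Q since 573 is squarefree and ≠ 1. Hence x^2 - 12x - 537 is irreducible over Q and is the minimal polynomial of α.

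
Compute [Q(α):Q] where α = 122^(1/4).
[Q(α):Q] = 4

α is a root of x^4 - 122. By Eisenstein's criterion at the prime p = 2 (which divides the constant term 122 but p^2 = 4 does not, since 122 is squarefree), x^4 - 122 is irreducible over Q. Hence [Q(α):Q] = 4.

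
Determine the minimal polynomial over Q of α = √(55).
m_α(x) = x^2 - 55

α satisfies α^2 - 55 = 0, so x^2 - 55 annihilates α. Since d = 55 is squarefree and ≠ 1, it is not a perfect square in Q, so x^2 - 55 has no rational root and is therefore irreducible over Q (a degree-2 polynomial over a field is irreducible iff it has no root). Hence m_α(x) = x^2 - 55.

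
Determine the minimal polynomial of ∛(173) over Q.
m_α(x) = x^3 - 173

α satisfies α^3 = 173, so x^3 - 173 annihilates α. By the rational root test, a rational root p/q (in lowest terms) of x^3 - 173 would satisfy p^3 = 173 q^3, forcing q = 1 and p^3 = 173; but 173 is not a perfect cube, contradiction. A monic cubic over Q with no rational root is irreducible (any nontrivial factorization would include a linear factor). Hence x^3 - 173 is the minimal polynomial of α, and in particular [Q(α):Q] = 3.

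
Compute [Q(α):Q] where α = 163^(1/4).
[Q(α):Q] = 4

α is a root of x^4 - 163. By Eisenstein's criterion at the prime p = 163 (which divides the constant term 163 but p^2 = 26569 does not, since 163 is squarefree), x^4 - 163 is irreducible over Q. Hence [Q(α):Q] = 4.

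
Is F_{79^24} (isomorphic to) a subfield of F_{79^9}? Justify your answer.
No: F_{79^24} is not a subfield of F_{79^9}

F_{p^m} embeds in F_{p^n} iff m | n. Here 24 ∤ 9 (since 9 = 0·24 + 9 with remainder 9 ≠ 0), so F_{79^24} is not a subfield of F_{79^9}. Equivalently: if it were, the tower law would give 24 = [F_{79^24}:F_79] dividing [F_{79^9}:F_79] = 9, contradiction.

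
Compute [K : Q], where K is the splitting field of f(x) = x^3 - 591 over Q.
[K : Q] = 6

The roots of x^3 - 591 are ∛591, ω∛591, ω^2∛591 where ω = e^(2πi/3) is a primitive cube root of unity, so K = Q(∛591, ω). Now [Q(∛591):Q] = 3 (since 591 is not a perfect cube, x^3 - 591 is irreducible) and [Q(ω):Q] = 2. Both 2 and 3 divide [K:Q], and [K:Q] ≤ 3·2 = 6, so [K:Q] = 6. (Equivalently: Q(∛591) ⊂ R but ω ∉ R, so [K : Q(∛591)] = 2.)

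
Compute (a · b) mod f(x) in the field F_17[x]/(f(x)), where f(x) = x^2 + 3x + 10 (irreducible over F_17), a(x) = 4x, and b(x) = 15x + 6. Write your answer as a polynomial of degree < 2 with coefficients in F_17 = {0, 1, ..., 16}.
a · b ≡ 14x + 12 (mod f(x))

Multiply in F_17[x]: a(x)·b(x) = (4x)·(15x + 6) = 9x^2 + 7x. This has degree ≥ 2, so divide by f(x) over F_17: 9x^2 + 7x = (9)·(x^2 + 3x + 10) + (14x + 12). Hence a·b ≡ 14x + 12 (mod f). (F_17[x]/(f) is a field with 17^2 = 289 elements since f is irreducible of degree 2.)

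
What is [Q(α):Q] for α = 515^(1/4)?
[Q(α):Q] = 4

α is a root of x^4 - 515. By Eisenstein's criterion at the prime p = 5 (which divides the constant term 515 but p^2 = 25 does not, since 515 is squarefree), x^4 - 515 is irreducible over Q. Hence [Q(α):Q] = 4.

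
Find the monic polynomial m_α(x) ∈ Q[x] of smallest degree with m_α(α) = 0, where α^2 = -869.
m_α(x) = x^2 + 869

α satisfies α^2 + 869 = 0, so x^2 + 869 annihilates α. Since d = -869 is squarefree and ≠ 1, it is not a perfect square in Q, so x^2 + 869 has no rational root and is therefore irreducible over Q (a degree-2 polynomial over a field is irreducible iff it has no root). Hence m_α(x) = x^2 + 869.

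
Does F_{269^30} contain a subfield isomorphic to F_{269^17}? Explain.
No: F_{269^17} is not a subfield of F_{269^30}

F_{p^m} embeds in F_{p^n} iff m | n. Here 17 ∤ 30 (since 30 = 1·17 + 13 with remainder 13 ≠ 0), so F_{269^17} is not a subfield of F_{269^30}. Equivalently: if it were, the tower law would give 17 = [F_{269^17}:F_269] dividing [F_{269^30}:F_269] = 30, contradiction.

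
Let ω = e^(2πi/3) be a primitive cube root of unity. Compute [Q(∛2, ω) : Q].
[Q(∛2, ω) : Q] = 6

[Q(∛2):Q] = 3 (min poly x^3 - 2, irreducible since 2 is not a perfect cube). [Q(ω):Q] = 2 (min poly x^2 + x + 1). Since Q(∛2) ⊂ R and ω ∉ R, we have ω ∉ Q(∛2), so x^2 + x + 1 remains irreducible over Q(∛2) and [Q(∛2, ω) : Q(∛2)] = 2. By the tower law, [Q(∛2, ω) : Q] = 3 · 2 = 6. (In fact Q(∛2, ω) is the splitting field of x^3 - 2 over Q.)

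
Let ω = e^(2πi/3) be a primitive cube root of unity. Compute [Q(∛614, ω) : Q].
[Q(∛614, ω) : Q] = 6

[Q(∛614):Q] = 3 (min poly x^3 - 614, irreducible since 614 is not a perfect cube). [Q(ω):Q] = 2 (min poly x^2 + x + 1). Since Q(∛614) ⊂ R and ω ∉ R, we have ω ∉ Q(∛614), so x^2 + x + 1 remains irreducible over Q(∛614) and [Q(∛614, ω) : Q(∛614)] = 2. By the tower law, [Q(∛614, ω) : Q] = 3 · 2 = 6. (In fact Q(∛614, ω) is the splitting field of x^3 - 614 over Q.)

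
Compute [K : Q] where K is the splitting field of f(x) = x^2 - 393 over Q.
[K : Q] = 2

f(x) = x^2 - 393 factors as (x - √393)(x + √393). The splitting field is K = Q(√393). Since 393 is squarefree and > 1, it is not a perfect square, so x^2 - 393 is irreducible over Q and [Q(√393) : Q] = 2. Hence [K : Q] = 2.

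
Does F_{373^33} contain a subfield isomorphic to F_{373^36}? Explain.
No: F_{373^36} is not a subfield of F_{373^33}

F_{p^m} embeds in F_{p^n} iff m | n. Here 36 ∤ 33 (since 33 = 0·36 + 33 with remainder 33 ≠ 0), so F_{373^36} is not a subfield of F_{373^33}. Equivalently: if it were, the tower law would give 36 = [F_{373^36}:F_373] dividing [F_{373^33}:F_373] = 33, contradiction.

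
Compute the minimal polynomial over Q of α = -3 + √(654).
m_α(x) = x^2 + 6x - 645

From α + 3 = √(654), squaring gives (α + 3)^2 = 654, i.e. α^2 + 6α + 9 = 654, so α^2 + 6α - 645 = 0. The discriminant of x^2 + 6x - 645 is (6)^2 - 4·(-645) = 36 + 2580 = 2616, and 4·(654) is not a perfect square in Q since 654 is squarefree and ≠ 1. Hence x^2 + 6x - 645 is irreducible over Q and is the minimal polynomial of α.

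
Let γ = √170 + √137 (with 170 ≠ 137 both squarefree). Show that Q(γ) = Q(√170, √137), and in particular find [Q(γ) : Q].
[Q(γ) : Q] = 4 (equivalently, Q(γ) = Q(√170, √137))

Obviously Q(γ) ⊆ Q(√170, √137), and [Q(√170, √137):Q] = 4 (since 170, 137 are distinct squarefree integers > 1 with 23290 not a perfect square). To show equality we compute the minimal polynomial of γ. From γ = √170 + √137: γ^2 = 170 + 2√(23290) + 137 = 307 + 2√(23290), so γ^2 - 307 = 2√(23290); squaring, (γ^2 - 307)^2 = 4·23290, i.e. γ^4 - 614γ^2 + 94249 - 93160 = 0, i.e. γ^4 - 614γ^2 + 1089 = 0. So γ is a root of x^4 - 614x^2 + 1089. This polynomial is irreducible over Q: it has no rational root (each ±√170 ± √137 is irrational), and any factorization into two quadratics over Q would force √(23290) ∈ Q (pairing opposite roots) or √170, √137 ∈ Q (other pairings), all impossible. Hence [Q(γ):Q] = 4 = [Q(√170, √137):Q], so Q(γ) = Q(√170, √137).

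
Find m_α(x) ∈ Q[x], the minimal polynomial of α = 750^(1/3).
m_α(x) = x^3 - 750

α satisfies α^3 = 750, so x^3 - 750 annihilates α. By the rational root test, a rational root p/q (in lowest terms) of x^3 - 750 would satisfy p^3 = 750 q^3, forcing q = 1 and p^3 = 750; but 750 is not a perfect cube, contradiction. A monic cubic over Q with no rational root is irreducible (any nontrivial factorization would include a linear factor). Hence x^3 - 750 is the minimal polynomial of α, and in particular [Q(α):Q] = 3.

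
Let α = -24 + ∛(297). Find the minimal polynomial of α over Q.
m_α(x) = x^3 + 72x^2 + 1728x + 13527

Set β = α + 24 = ∛(297), so β^3 = 297. Then (α + 24)^3 - 297 = 0, i.e. α is a root of g(x) = (x + 24)^3 - 297 = x^3 + 72x^2 + 1728x + 13527. Since g(x) = h(x + 24) where h(x) = x^3 - 297, and h is irreducible over Q (because 297 is not a perfect cube, so h has no rational root, and a monic cubic with no rational root is irreducible), g is also irreducible (irreducibility is preserved under the substitution x → x + 24). Hence m_α(x) = x^3 + 72x^2 + 1728x + 13527.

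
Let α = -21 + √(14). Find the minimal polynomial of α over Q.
m_α(x) = x^2 + 42x + 427

From α + 21 = √(14), squaring gives (α + 21)^2 = 14, i.e. α^2 + 42α + 441 = 14, so α^2 + 42α + 427 = 0. The discriminant of x^2 + 42x + 427 is (42)^2 - 4·(427) = 1764 - 1708 = 56, and 4·(14) is not a perfect square in Q since 14 is squarefree and ≠ 1. Hence x^2 + 42x + 427 is irreducible over Q and is the minimal polynomial of α.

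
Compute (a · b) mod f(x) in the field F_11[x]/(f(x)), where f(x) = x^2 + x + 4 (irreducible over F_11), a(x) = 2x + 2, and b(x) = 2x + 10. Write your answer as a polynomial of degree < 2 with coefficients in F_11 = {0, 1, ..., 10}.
a · b ≡ 9x + 4 (mod f(x))

Multiply in F_11[x]: a(x)·b(x) = (2x + 2)·(2x + 10) = 4x^2 + 2x + 9. This has degree ≥ 2, so divide by f(x) over F_11: 4x^2 + 2x + 9 = (4)·(x^2 + x + 4) + (9x + 4). Hence a·b ≡ 9x + 4 (mod f). (F_11[x]/(f) is a field with 11^2 = 121 elements since f is irreducible of degree 2.)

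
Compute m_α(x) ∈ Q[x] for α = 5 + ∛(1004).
m_α(x) = x^3 - 15x^2 + 75x - 1129

Set β = α - 5 = ∛(1004), so β^3 = 1004. Then (α - 5)^3 - 1004 = 0, i.e. α is a root of g(x) = (x - 5)^3 - 1004 = x^3 - 15x^2 + 75x - 1129. Since g(x) = h(x - 5) where h(x) = x^3 - 1004, and h is irreducible over Q (because 1004 is not a perfect cube, so h has no rational root, and a monic cubic with no rational root is irreducible), g is also irreducible (irreducibility is preserved under the substitution x → x - 5). Hence m_α(x) = x^3 - 15x^2 + 75x - 1129.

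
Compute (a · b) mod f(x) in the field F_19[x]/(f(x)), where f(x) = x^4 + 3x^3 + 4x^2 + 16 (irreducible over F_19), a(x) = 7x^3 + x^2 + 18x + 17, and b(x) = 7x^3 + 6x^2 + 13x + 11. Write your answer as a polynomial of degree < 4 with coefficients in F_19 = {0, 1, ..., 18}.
a · b ≡ 12x^3 + 8x^2 + 11x + 10 (mod f(x))

Multiply in F_19[x]: a(x)·b(x) = (7x^3 + x^2 + 18x + 17)·(7x^3 + 6x^2 + 13x + 11) = 11x^6 + 11x^5 + 14x^4 + 13x^3 + 5x^2 + x + 16. This has degree ≥ 4, so divide by f(x) over F_19: 11x^6 + 11x^5 + 14x^4 + 13x^3 + 5x^2 + x + 16 = (11x^2 + 16x + 17)·(x^4 + 3x^3 + 4x^2 + 16) + (12x^3 + 8x^2 + 11x + 10). Hence a·b ≡ 12x^3 + 8x^2 + 11x + 10 (mod f). (F_19[x]/(f) is a field with 19^4 = 130321 elements since f is irreducible of degree 4.)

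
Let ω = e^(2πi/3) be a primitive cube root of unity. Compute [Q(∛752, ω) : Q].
[Q(∛752, ω) : Q] = 6

[Q(∛752):Q] = 3 (min poly x^3 - 752, irreducible since 752 is not a perfect cube). [Q(ω):Q] = 2 (min poly x^2 + x + 1). Since Q(∛752) ⊂ R and ω ∉ R, we have ω ∉ Q(∛752), so x^2 + x + 1 remains irreducible over Q(∛752) and [Q(∛752, ω) : Q(∛752)] = 2. By the tower law, [Q(∛752, ω) : Q] = 3 · 2 = 6. (In fact Q(∛752, ω) is the splitting field of x^3 - 752 over Q.)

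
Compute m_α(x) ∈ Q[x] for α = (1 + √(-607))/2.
m_α(x) = x^2 - x + 152

From 2α - 1 = √(-607), squaring gives (2α - 1)^2 = -607, i.e. 4α^2 - 4α + 1 = -607, so α^2 - α + (1 + 607)/4 = 0. Since -607 ≡ 1 (mod 4), (1 + 607)/4 = 152 ∈ Z. The polynomial x^2 - x + 152 has discriminant 1 - 4·(152) = -607, which is not a perfect square in Q (d = -607 is squarefree and ≠ 1), so x^2 - x + 152 is irreducible over Q. It is the minimal polynomial of α.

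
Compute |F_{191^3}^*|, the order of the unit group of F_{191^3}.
|F_{191^3}^*| = 6967870

F_{191^3} has 191^3 = 6967871 elements; its multiplicative group consists of all nonzero elements, so |F_{191^3}^*| = 6967871 - 1 = 6967870. (It is cyclic since any finite subgroup of the multiplicative group of a field is cyclic.)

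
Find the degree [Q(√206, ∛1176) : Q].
[Q(√206, ∛1176) : Q] = 6

Let L = Q(√206, ∛1176). Since Q(√206) ⊂ L and [Q(√206):Q] = 2, the tower law gives 2 | [L:Q]. Likewise Q(∛1176) ⊂ L with [Q(∛1176):Q] = 3 (because 1176 is not a perfect cube), so 3 | [L:Q]. As gcd(2,3) = 1, [L:Q] is divisible by 6. Conversely L is generated over Q by √206 and ∛1176, so [L:Q] ≤ 2·3 = 6. Therefore [Q(√206, ∛1176) : Q] = 6.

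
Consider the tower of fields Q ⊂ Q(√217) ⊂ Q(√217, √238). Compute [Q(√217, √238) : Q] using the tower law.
[Q(√217, √238) : Q] = 4

[Q(√217):Q] = 2 (min poly x^2 - 217, irreducible since 217 is squarefree > 1). For the top step, suppose √238 ∈ Q(√217), say √238 = c + d√217 with c, d ∈ Q. Squaring: 238 = c^2 + 217d^2 + 2cd√217. Since √217 ∉ Q this forces 2cd = 0. If d = 0 then √238 = c ∈ Q, contradicting 238 squarefree > 1. If c = 0 then 238 = 217d^2, so 217·238 = (217d)^2 is a perfect square in Q — but 217·238 = 51646 is not a perfect square (since 217 and 238 are distinct squarefree integers). Contradiction. Hence √238 ∉ Q(√217), so x^2 - 238 stays irreducible over Q(√217) and [Q(√217, √238) : Q(√217)] = 2. By the tower law, [Q(√217, √238) : Q] = 2 · 2 = 4.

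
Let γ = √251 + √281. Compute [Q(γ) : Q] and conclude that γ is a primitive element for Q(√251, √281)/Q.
[Q(γ) : Q] = 4 (equivalently, Q(γ) = Q(√251, √281))

Obviously Q(γ) ⊆ Q(√251, √281), and [Q(√251, √281):Q] = 4 (since 251, 281 are distinct squarefree integers > 1 with 70531 not a perfect square). To show equality we compute the minimal polynomial of γ. From γ = √251 + √281: γ^2 = 251 + 2√(70531) + 281 = 532 + 2√(70531), so γ^2 - 532 = 2√(70531); squaring, (γ^2 - 532)^2 = 4·70531, i.e. γ^4 - 1064γ^2 + 283024 - 282124 = 0, i.e. γ^4 - 1064γ^2 + 900 = 0. So γ is a root of x^4 - 1064x^2 + 900. This polynomial is irreducible over Q: it has no rational root (each ±√251 ± √281 is irrational), and any factorization into two quadratics over Q would force √(70531) ∈ Q (pairing opposite roots) or √251, √281 ∈ Q (other pairings), all impossible. Hence [Q(γ):Q] = 4 = [Q(√251, √281):Q], so Q(γ) = Q(√251, √281).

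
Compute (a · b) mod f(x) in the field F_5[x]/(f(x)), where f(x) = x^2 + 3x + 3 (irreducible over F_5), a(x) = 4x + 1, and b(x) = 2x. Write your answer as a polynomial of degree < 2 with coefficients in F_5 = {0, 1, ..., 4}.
a · b ≡ 3x + 1 (mod f(x))

Multiply in F_5[x]: a(x)·b(x) = (4x + 1)·(2x) = 3x^2 + 2x. This has degree ≥ 2, so divide by f(x) over F_5: 3x^2 + 2x = (3)·(x^2 + 3x + 3) + (3x + 1). Hence a·b ≡ 3x + 1 (mod f). (F_5[x]/(f) is a field with 5^2 = 25 elements since f is irreducible of degree 2.)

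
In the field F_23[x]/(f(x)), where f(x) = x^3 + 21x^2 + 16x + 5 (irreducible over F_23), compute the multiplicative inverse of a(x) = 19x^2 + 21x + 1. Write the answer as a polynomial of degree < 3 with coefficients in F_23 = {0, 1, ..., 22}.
a(x)^(-1) ≡ 17x^2 + 2x + 8 (mod f(x))

Since f is irreducible over F_23, F_23[x]/(f) is a field and a(x) ≠ 0 has an inverse. Apply the extended Euclidean algorithm to f(x) and a(x) in F_23[x]: f(x) = (17x + 15)·a(x) + (6x + 13);  a(x) = (7x + 19)·(6x + 13) + (7). The last nonzero remainder is the constant 7 = gcd(f, a) in F_23. Back-substituting through the division chain expresses 7 = s(x)·a(x) + t(x)·f(x) with s(x) ≡ 4x^2 + 14x + 10 (mod f), so (4x^2 + 14x + 10)·a(x) ≡ 7 (mod f). Multiplying by 7^(-1) ≡ 10 in F_23 gives a(x)^(-1) ≡ 10·(4x^2 + 14x + 10) ≡ 17x^2 + 2x + 8 (mod f). Check: (19x^2 + 21x + 1)·(17x^2 + 2x + 8) = x^4 + 4x^3 + 4x^2 + 9x + 8 ≡ 1 (mod x^3 + 21x^2 + 16x + 5).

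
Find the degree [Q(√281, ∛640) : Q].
[Q(√281, ∛640) : Q] = 6

Let L = Q(√281, ∛640). Since Q(√281) ⊂ L and [Q(√281):Q] = 2, the tower law gives 2 | [L:Q]. Likewise Q(∛640) ⊂ L with [Q(∛640):Q] = 3 (because 640 is not a perfect cube), so 3 | [L:Q]. As gcd(2,3) = 1, [L:Q] is divisible by 6. Conversely L is generated over Q by √281 and ∛640, so [L:Q] ≤ 2·3 = 6. Therefore [Q(√281, ∛640) : Q] = 6.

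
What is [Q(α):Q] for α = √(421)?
[Q(α):Q] = 2

[Q(α):Q] equals the degree of the minimal polynomial of α. Here α^2 = 421 and x^2 - 421 is irreducible (d = 421 is squarefree, ≠ 1, hence not a square), so deg(m_α) = 2. Thus [Q(α):Q] = 2.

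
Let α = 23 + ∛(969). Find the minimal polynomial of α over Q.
m_α(x) = x^3 - 69x^2 + 1587x - 13136

Set β = α - 23 = ∛(969), so β^3 = 969. Then (α - 23)^3 - 969 = 0, i.e. α is a root of g(x) = (x - 23)^3 - 969 = x^3 - 69x^2 + 1587x - 13136. Since g(x) = h(x - 23) where h(x) = x^3 - 969, and h is irreducible over Q (because 969 is not a perfect cube, so h has no rational root, and a monic cubic with no rational root is irreducible), g is also irreducible (irreducibility is preserved under the substitution x → x - 23). Hence m_α(x) = x^3 - 69x^2 + 1587x - 13136.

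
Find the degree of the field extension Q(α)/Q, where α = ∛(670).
[Q(α):Q] = 3

The minimal polynomial of α is x^3 - 670, irreducible over Q since 670 is not a perfect cube (so x^3 - 670 has no rational root). Hence [Q(α):Q] = deg(m_α) = 3.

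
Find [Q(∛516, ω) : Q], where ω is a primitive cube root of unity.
[Q(∛516, ω) : Q] = 6

[Q(∛516):Q] = 3 (min poly x^3 - 516, irreducible since 516 is not a perfect cube). [Q(ω):Q] = 2 (min poly x^2 + x + 1). Since Q(∛516) ⊂ R and ω ∉ R, we have ω ∉ Q(∛516), so x^2 + x + 1 remains irreducible over Q(∛516) and [Q(∛516, ω) : Q(∛516)] = 2. By the tower law, [Q(∛516, ω) : Q] = 3 · 2 = 6. (In fact Q(∛516, ω) is the splitting field of x^3 - 516 over Q.)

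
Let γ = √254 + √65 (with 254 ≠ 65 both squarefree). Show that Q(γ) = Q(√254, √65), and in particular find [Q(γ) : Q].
[Q(γ) : Q] = 4 (equivalently, Q(γ) = Q(√254, √65))

Obviously Q(γ) ⊆ Q(√254, √65), and [Q(√254, √65):Q] = 4 (since 254, 65 are distinct squarefree integers > 1 with 16510 not a perfect square). To show equality we compute the minimal polynomial of γ. From γ = √254 + √65: γ^2 = 254 + 2√(16510) + 65 = 319 + 2√(16510), so γ^2 - 319 = 2√(16510); squaring, (γ^2 - 319)^2 = 4·16510, i.e. γ^4 - 638γ^2 + 101761 - 66040 = 0, i.e. γ^4 - 638γ^2 + 35721 = 0. So γ is a root of x^4 - 638x^2 + 35721. This polynomial is irreducible over Q: it has no rational root (each ±√254 ± √65 is irrational), and any factorization into two quadratics over Q would force √(16510) ∈ Q (pairing opposite roots) or √254, √65 ∈ Q (other pairings), all impossible. Hence [Q(γ):Q] = 4 = [Q(√254, √65):Q], so Q(γ) = Q(√254, √65).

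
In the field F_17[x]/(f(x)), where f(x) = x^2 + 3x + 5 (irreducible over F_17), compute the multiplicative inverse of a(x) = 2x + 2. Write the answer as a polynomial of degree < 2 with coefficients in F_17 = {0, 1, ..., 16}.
a(x)^(-1) ≡ 14x + 11 (mod f(x))

Since f is irreducible over F_17, F_17[x]/(f) is a field and a(x) ≠ 0 has an inverse. Apply the extended Euclidean algorithm to f(x) and a(x) in F_17[x]: f(x) = (9x + 1)·a(x) + (3). The last nonzero remainder is the constant 3 = gcd(f, a) in F_17. Back-substituting through the division chain expresses 3 = s(x)·a(x) + t(x)·f(x) with s(x) ≡ 8x + 16 (mod f), so (8x + 16)·a(x) ≡ 3 (mod f). Multiplying by 3^(-1) ≡ 6 in F_17 gives a(x)^(-1) ≡ 6·(8x + 16) ≡ 14x + 11 (mod f). Check: (2x + 2)·(14x + 11) = 11x^2 + 16x + 5 ≡ 1 (mod x^2 + 3x + 5).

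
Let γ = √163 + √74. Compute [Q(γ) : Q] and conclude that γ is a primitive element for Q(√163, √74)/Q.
[Q(γ) : Q] = 4 (equivalently, Q(γ) = Q(√163, √74))

Obviously Q(γ) ⊆ Q(√163, √74), and [Q(√163, √74):Q] = 4 (since 163, 74 are distinct squarefree integers > 1 with 12062 not a perfect square). To show equality we compute the minimal polynomial of γ. From γ = √163 + √74: γ^2 = 163 + 2√(12062) + 74 = 237 + 2√(12062), so γ^2 - 237 = 2√(12062); squaring, (γ^2 - 237)^2 = 4·12062, i.e. γ^4 - 474γ^2 + 56169 - 48248 = 0, i.e. γ^4 - 474γ^2 + 7921 = 0. So γ is a root of x^4 - 474x^2 + 7921. This polynomial is irreducible over Q: it has no rational root (each ±√163 ± √74 is irrational), and any factorization into two quadratics over Q would force √(12062) ∈ Q (pairing opposite roots) or √163, √74 ∈ Q (other pairings), all impossible. Hence [Q(γ):Q] = 4 = [Q(√163, √74):Q], so Q(γ) = Q(√163, √74).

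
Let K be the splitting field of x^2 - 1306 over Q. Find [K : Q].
[K : Q] = 2

f(x) = x^2 - 1306 factors as (x - √1306)(x + √1306). The splitting field is K = Q(√1306). Since 1306 is squarefree and > 1, it is not a perfect square, so x^2 - 1306 is irreducible over Q and [Q(√1306) : Q] = 2. Hence [K : Q] = 2.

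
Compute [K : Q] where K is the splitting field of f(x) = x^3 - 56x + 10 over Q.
[K : Q] = 6

By the rational root test, any rational root of the monic integer polynomial f(x) = x^3 - 56x + 10 must be an integer dividing the constant term 10, i.e. one of ±{1, 2, 5, 10}. Evaluating: f(1) = -45, f(-1) = 65, f(2) = -94, f(-2) = 114, f(5) = -145, f(-5) = 165, f(10) = 450, f(-10) = -430; none is 0, so f has no rational root and is therefore irreducible over Q (a cubic with no linear factor over a field is irreducible). For an irreducible cubic, the Galois group is A_3 or S_3 according as the discriminant disc(f) = -4a^3 - 27b^2 = -4·(-56)^3 - 27·(10)^2 = 699764 is or is not a square in Q. Here disc(f) = 699764 is not a perfect square in Q, so the Galois group of f over Q is not contained in A_3 and must be all of S_3. The splitting field has degree |S_3| = 6 over Q, so [K : Q] = 6.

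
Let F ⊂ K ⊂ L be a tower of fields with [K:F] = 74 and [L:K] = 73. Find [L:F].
[L:F] = 5402

The tower law says that for any tower of field extensions F ⊂ K ⊂ L with finite degrees, [L:F] = [L:K] · [K:F]. Here this gives [L:F] = 73 · 74 = 5402.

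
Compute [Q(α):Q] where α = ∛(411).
[Q(α):Q] = 3

The minimal polynomial of α is x^3 - 411, irreducible over Q since 411 is not a perfect cube (so x^3 - 411 has no rational root). Hence [Q(α):Q] = deg(m_α) = 3.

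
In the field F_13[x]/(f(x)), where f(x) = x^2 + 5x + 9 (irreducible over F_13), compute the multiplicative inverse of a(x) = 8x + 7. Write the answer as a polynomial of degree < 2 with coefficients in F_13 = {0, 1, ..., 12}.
a(x)^(-1) ≡ 10x + 12 (mod f(x))

Since f is irreducible over F_13, F_13[x]/(f) is a field and a(x) ≠ 0 has an inverse. Apply the extended Euclidean algorithm to f(x) and a(x) in F_13[x]: f(x) = (5x + 6)·a(x) + (6). The last nonzero remainder is the constant 6 = gcd(f, a) in F_13. Back-substituting through the division chain expresses 6 = s(x)·a(x) + t(x)·f(x) with s(x) ≡ 8x + 7 (mod f), so (8x + 7)·a(x) ≡ 6 (mod f). Multiplying by 6^(-1) ≡ 11 in F_13 gives a(x)^(-1) ≡ 11·(8x + 7) ≡ 10x + 12 (mod f). Check: (8x + 7)·(10x + 12) = 2x^2 + 10x + 6 ≡ 1 (mod x^2 + 5x + 9).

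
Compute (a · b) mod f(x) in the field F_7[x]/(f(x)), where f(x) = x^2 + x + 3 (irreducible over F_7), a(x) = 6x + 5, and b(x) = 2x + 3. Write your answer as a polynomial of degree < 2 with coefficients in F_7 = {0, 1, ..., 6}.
a · b ≡ 2x (mod f(x))

Multiply in F_7[x]: a(x)·b(x) = (6x + 5)·(2x + 3) = 5x^2 + 1. This has degree ≥ 2, so divide by f(x) over F_7: 5x^2 + 1 = (5)·(x^2 + x + 3) + (2x). Hence a·b ≡ 2x (mod f). (F_7[x]/(f) is a field with 7^2 = 49 elements since f is irreducible of degree 2.)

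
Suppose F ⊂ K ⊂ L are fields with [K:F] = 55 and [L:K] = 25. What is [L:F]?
[L:F] = 1375

The tower law says that for any tower of field extensions F ⊂ K ⊂ L with finite degrees, [L:F] = [L:K] · [K:F]. Here this gives [L:F] = 25 · 55 = 1375.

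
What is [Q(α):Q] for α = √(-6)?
[Q(α):Q] = 2

[Q(α):Q] equals the degree of the minimal polynomial of α. Here α^2 = -6 and x^2 + 6 is irreducible (d = -6 is squarefree, ≠ 1, hence not a square), so deg(m_α) = 2. Thus [Q(α):Q] = 2.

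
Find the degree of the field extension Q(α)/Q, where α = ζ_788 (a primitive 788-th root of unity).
[Q(α):Q] = 392

The minimal polynomial of ζ_788 over Q is the 788-th cyclotomic polynomial Φ_788(x), which is irreducible over Q and has degree φ(788) = 392. Hence [Q(α):Q] = φ(788) = 392.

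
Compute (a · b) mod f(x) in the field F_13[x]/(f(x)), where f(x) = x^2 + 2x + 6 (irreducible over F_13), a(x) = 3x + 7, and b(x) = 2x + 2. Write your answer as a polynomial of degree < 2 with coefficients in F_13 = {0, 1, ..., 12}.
a · b ≡ 8x + 4 (mod f(x))

Multiply in F_13[x]: a(x)·b(x) = (3x + 7)·(2x + 2) = 6x^2 + 7x + 1. This has degree ≥ 2, so divide by f(x) over F_13: 6x^2 + 7x + 1 = (6)·(x^2 + 2x + 6) + (8x + 4). Hence a·b ≡ 8x + 4 (mod f). (F_13[x]/(f) is a field with 13^2 = 169 elements since f is irreducible of degree 2.)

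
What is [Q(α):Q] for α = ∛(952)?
[Q(α):Q] = 3

The minimal polynomial of α is x^3 - 952, irreducible over Q since 952 is not a perfect cube (so x^3 - 952 has no rational root). Hence [Q(α):Q] = deg(m_α) = 3.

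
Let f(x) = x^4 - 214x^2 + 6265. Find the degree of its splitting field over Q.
[K : Q] = 4

Solving the quadratic in x^2: x^2 = (214 ± √(214^2 - 4·6265))/2 = (214 ± √20736)/2 = (214 ± 144)/2, giving x^2 = 35 or x^2 = 179. So f(x) = (x^2 - 35)(x^2 - 179) and the roots of f are ±√35, ±√179. Hence the splitting field is K = Q(√35, √179). Since 35 and 179 are distinct squarefree integers > 1, their product 6265 is not a perfect square, so √179 ∉ Q(√35). By the tower law [K:Q] = [Q(√35,√179):Q(√35)] · [Q(√35):Q] = 2 · 2 = 4.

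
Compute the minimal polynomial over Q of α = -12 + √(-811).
m_α(x) = x^2 + 24x + 955

From α + 12 = √(-811), squaring gives (α + 12)^2 = -811, i.e. α^2 + 24α + 144 = -811, so α^2 + 24α + 955 = 0. The discriminant of x^2 + 24x + 955 is (24)^2 - 4·(955) = 576 - 3820 = -3244, and 4·(-811) is not a perfect square in Q since -811 is squarefree and ≠ 1. Hence x^2 + 24x + 955 is irreducible over Q and is the minimal polynomial of α.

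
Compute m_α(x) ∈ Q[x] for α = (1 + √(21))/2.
m_α(x) = x^2 - x - 5

From 2α - 1 = √(21), squaring gives (2α - 1)^2 = 21, i.e. 4α^2 - 4α + 1 = 21, so α^2 - α + (1 - 21)/4 = 0. Since 21 ≡ 1 (mod 4), (1 - 21)/4 = -5 ∈ Z. The polynomial x^2 - x - 5 has discriminant 1 - 4·(-5) = 21, which is not a perfect square in Q (d = 21 is squarefree and ≠ 1), so x^2 - x - 5 is irreducible over Q. It is the minimal polynomial of α.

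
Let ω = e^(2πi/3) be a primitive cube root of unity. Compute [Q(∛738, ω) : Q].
[Q(∛738, ω) : Q] = 6

[Q(∛738):Q] = 3 (min poly x^3 - 738, irreducible since 738 is not a perfect cube). [Q(ω):Q] = 2 (min poly x^2 + x + 1). Since Q(∛738) ⊂ R and ω ∉ R, we have ω ∉ Q(∛738), so x^2 + x + 1 remains irreducible over Q(∛738) and [Q(∛738, ω) : Q(∛738)] = 2. By the tower law, [Q(∛738, ω) : Q] = 3 · 2 = 6. (In fact Q(∛738, ω) is the splitting field of x^3 - 738 over Q.)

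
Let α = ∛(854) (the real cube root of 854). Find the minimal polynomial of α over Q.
m_α(x) = x^3 - 854

α satisfies α^3 = 854, so x^3 - 854 annihilates α. By the rational root test, a rational root p/q (in lowest terms) of x^3 - 854 would satisfy p^3 = 854 q^3, forcing q = 1 and p^3 = 854; but 854 is not a perfect cube, contradiction. A monic cubic over Q with no rational root is irreducible (any nontrivial factorization would include a linear factor). Hence x^3 - 854 is the minimal polynomial of α, and in particular [Q(α):Q] = 3.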